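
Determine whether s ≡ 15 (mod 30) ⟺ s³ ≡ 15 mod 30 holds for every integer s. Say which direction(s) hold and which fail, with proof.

(←) Suppose s³ ≡ 15 (mod 30). The only residue r in {0, …, 29} with r³ ≡ 15 (mod 30) is r = 15, so s ≡ 15 (mod 30).

(→) Suppose s ≡ 15 (mod 30). Write s = 30j + 15. Then (30j + 15)³ = 27000j³ + 40500j² + 20250j + 3375 = 30(900j³ + 1350j² + 675j + 112) + 15, so s³ ≡ 15 (mod 30).

Both directions hold; the statement is true.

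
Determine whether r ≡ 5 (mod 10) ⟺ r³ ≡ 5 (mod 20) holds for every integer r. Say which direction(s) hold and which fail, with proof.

Not equivalent: only (⇐) holds.

(⇐) The residues r modulo 20 with r³ ≡ 5 (mod 20) are exactly {5}, and each is ≡ 5 (mod 10).

(⇒) This fails: take r = 15. Then 15 ≡ 5 (mod 10), but 15³ = 3375 ≡ 15 (mod 20), not 5.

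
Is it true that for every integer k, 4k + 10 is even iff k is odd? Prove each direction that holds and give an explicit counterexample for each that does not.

(⇒) This fails: take k = 0. Then 4k + 10 = 10, which is even, yet k = 0 is even, not odd.

(⇐) Suppose k is odd. Since 4 is even, 4k is even for every k, so 4k + 10 has the same parity as 10, which is even. Hence 4k + 10 is even.

Only the converse holds.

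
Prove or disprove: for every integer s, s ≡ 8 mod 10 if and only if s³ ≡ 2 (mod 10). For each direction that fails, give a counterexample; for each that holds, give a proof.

Forward direction. Suppose s ≡ 8 mod 10. Write s = 10j + 8. Then (10j + 8)³ = 1000j³ + 2400j² + 1920j + 512 = 10(100j³ + 240j² + 192j + 51) + 2, so s³ ≡ 2 (mod 10).

Converse. Suppose s³ ≡ 2 (mod 10). The only residue r in {0, …, 9} with r³ ≡ 2 (mod 10) is r = 8, so s ≡ 8 (mod 10).

Both directions hold.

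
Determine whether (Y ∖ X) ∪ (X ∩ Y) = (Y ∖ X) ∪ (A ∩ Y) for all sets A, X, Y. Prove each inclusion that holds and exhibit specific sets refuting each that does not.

(⟹) This inclusion fails. Take A = ∅, X = {1}, Y = {1}; then 1 ∈ (Y ∖ X) ∪ (X ∩ Y) but 1 ∉ (Y ∖ X) ∪ (A ∩ Y).

(⟸) Let x ∈ (Y ∖ X) ∪ (A ∩ Y). Then either x ∈ Y and x ∉ A, X; or x ∈ A ∩ Y and x ∉ X; or x ∈ A ∩ X ∩ Y. In each case x ∈ (Y ∖ X) ∪ (X ∩ Y), so (Y ∖ X) ∪ (A ∩ Y) ⊆ (Y ∖ X) ∪ (X ∩ Y).

Only the reverse inclusion holds.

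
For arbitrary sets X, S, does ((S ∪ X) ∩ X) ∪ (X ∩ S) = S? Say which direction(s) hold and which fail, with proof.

(⟹) This inclusion fails. Take X = {1}, S = ∅; then 1 ∈ ((S ∪ X) ∩ X) ∪ (X ∩ S) but 1 ∉ S.

(⟸) This inclusion fails. Take X = ∅, S = {1}; then 1 ∈ S but 1 ∉ ((S ∪ X) ∩ X) ∪ (X ∩ S).

(⊆) fails and (⊇) fails.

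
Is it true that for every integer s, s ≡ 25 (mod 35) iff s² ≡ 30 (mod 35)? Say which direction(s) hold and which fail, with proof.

[⇐] This fails: take s = 10. Then 10² = 100 ≡ 30 (mod 35), yet 10 ≡ 10 (mod 35), not 25.

[⇒] Suppose s ≡ 25 (mod 35). Write s = 35j + 25. Then (35j + 25)² = 1225j² + 1750j + 625 = 35(35j² + 50j + 17) + 30, so s² ≡ 30 (mod 35).

Only the forward implication holds.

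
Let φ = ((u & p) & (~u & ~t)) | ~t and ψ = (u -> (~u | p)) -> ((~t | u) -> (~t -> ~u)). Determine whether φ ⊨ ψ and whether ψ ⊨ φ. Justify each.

Neither implication holds.

[⇒] This fails. Under t = F, p = T, u = T, the left side is true but the right side is false.

[⇐] This fails. Under t = T, p = F, u = F, the left side is false but the right side is true.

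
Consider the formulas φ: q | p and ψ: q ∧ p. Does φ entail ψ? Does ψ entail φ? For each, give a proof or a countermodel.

[⇒] This fails. Under q = T, p = F, the left side is true but the right side is false.

[⇐] Assume the antecedent. If q is true, q | p reduces to true regardless of the other variables. If q is false, the antecedent cannot hold. Either way q | p holds.

The forward direction fails; the converse holds.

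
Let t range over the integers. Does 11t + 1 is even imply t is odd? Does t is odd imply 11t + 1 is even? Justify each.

(⇒) Suppose 11t + 1 is even. Since 11 is odd, 11t and t have the same parity, so 11t + 1 ≡ t + 1 (mod 2). As 1 is odd, 11t + 1 is even exactly when t is odd. Thus t is odd.

(⇐) Conversely, suppose t is odd; write t = 2j + 1. Then 11t + 1 = 11·(2j + 1) + 1 = 2·11j + 12, which is even.

Equivalent; both directions hold.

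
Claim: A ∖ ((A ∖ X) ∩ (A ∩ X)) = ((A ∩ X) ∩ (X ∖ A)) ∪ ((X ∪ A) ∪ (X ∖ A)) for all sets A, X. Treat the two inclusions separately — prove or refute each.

(⊆) Let x ∈ A ∖ ((A ∖ X) ∩ (A ∩ X)). Then either x ∈ A and x ∉ X; or x ∈ A ∩ X. In each case x ∈ ((A ∩ X) ∩ (X ∖ A)) ∪ ((X ∪ A) ∪ (X ∖ A)), so A ∖ ((A ∖ X) ∩ (A ∩ X)) ⊆ ((A ∩ X) ∩ (X ∖ A)) ∪ ((X ∪ A) ∪ (X ∖ A)).

(⊇) This inclusion fails. Take A = ∅, X = {1}; then 1 ∈ ((A ∩ X) ∩ (X ∖ A)) ∪ ((X ∪ A) ∪ (X ∖ A)) but 1 ∉ A ∖ ((A ∖ X) ∩ (A ∩ X)).

(⊆) holds; (⊇) fails.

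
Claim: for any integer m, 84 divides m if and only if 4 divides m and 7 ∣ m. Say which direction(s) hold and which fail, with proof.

(⟹) If 84 ∣ m, write m = 84q. Since 84 = 21·4, m = 4·(21q), so 4 ∣ m; and since 84 = 12·7, m = 7·(12q), so 7 ∣ m.

(⟸) This fails: take m = 28. Both 4 ∣ 28 and 7 ∣ 28, yet 28 is not a multiple of 84 (since 28 = 0·84 + 28), so 84 ∤ 28.

Only the forward implication holds.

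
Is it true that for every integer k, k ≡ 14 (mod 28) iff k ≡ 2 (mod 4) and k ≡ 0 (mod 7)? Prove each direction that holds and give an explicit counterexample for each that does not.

[⇒] Suppose k ≡ 14 (mod 28); write k = 28j + 14. Since 4 ∣ 28, reducing mod 4 gives k ≡ 14 ≡ 2 (mod 4); since 7 ∣ 28, reducing mod 7 gives k ≡ 14 ≡ 0 (mod 7).

[⇐] Conversely, if k ≡ 2 (mod 4) and k ≡ 0 (mod 7), then by the Chinese remainder theorem k ≡ 14 (mod 28). This is exactly k ≡ 14 (mod 28).

Both implications hold.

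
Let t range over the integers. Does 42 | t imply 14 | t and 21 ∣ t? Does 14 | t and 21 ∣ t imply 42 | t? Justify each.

Equivalent; both directions hold.

Converse. Suppose 14 ∣ t and 21 ∣ t. Any common multiple of 14 and 21 is a multiple of their lcm; here lcm(14, 21) = 14·21/gcd(14, 21) = 294/7 = 42, so 42 ∣ t.

Forward direction. If 42 ∣ t, write t = 42q. Since 42 = 3·14, t = 14·(3q), so 14 ∣ t; and since 42 = 2·21, t = 21·(2q), so 21 ∣ t.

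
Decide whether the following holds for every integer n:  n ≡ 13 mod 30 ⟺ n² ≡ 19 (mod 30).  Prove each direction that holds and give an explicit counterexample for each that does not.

Only the forward implication holds.

(⟹) Suppose n ≡ 13 mod 30. Write n = 30j + 13. Then (30j + 13)² = 900j² + 780j + 169 = 30(30j² + 26j + 5) + 19, so n² ≡ 19 (mod 30).

(⟸) This fails: take n = 7. Then 7² = 49 ≡ 19 (mod 30), yet 7 ≡ 7 (mod 30), not 13.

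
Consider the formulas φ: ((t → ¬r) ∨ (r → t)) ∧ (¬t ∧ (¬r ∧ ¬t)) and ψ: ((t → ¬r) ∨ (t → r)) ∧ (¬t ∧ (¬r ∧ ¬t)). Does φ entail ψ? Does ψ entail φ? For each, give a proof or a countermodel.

(→) Assume the antecedent. If t is true, the antecedent cannot hold. If t is false, the antecedent forces (t = F, r = F), and the consequent holds there. Either way the consequent holds.

(←) Assume the antecedent. If t is true, the antecedent cannot hold. If t is false, the antecedent forces (t = F, r = F), and the consequent holds there. Either way the consequent holds.

Both directions hold; the statement is true.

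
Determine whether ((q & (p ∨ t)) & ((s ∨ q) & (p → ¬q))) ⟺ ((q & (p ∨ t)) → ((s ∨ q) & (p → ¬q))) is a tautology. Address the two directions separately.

Not equivalent: only (⇒) holds.

[⇒] Assume the antecedent. If t is true, the antecedent forces (t = T, s = F, q = T, p = F) or (t = T, s = T, q = T, p = F), and the consequent holds there. If t is false, the antecedent cannot hold. Either way the consequent holds.

[⇐] This fails. Under t = F, s = F, q = F, p = F, the left side is false but the right side is true.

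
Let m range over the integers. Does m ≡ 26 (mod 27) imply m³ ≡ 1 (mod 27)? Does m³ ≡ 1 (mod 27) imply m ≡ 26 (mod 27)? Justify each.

(⟹) This fails: take m = 26. Then 26 ≡ 26 (mod 27), but 26³ = 17576 ≡ 26 (mod 27), not 1.

(⟸) This fails: take m = 1. Then 1³ = 1 ≡ 1 (mod 27), yet 1 ≡ 1 (mod 27), not 26.

(⇒) fails and (⇐) fails.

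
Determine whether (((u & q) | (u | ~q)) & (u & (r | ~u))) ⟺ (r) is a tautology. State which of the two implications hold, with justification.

(←) This fails. Under r = T, q = F, u = F, the left side is false but the right side is true.

(→) Assume the antecedent. If r is true, r reduces to true regardless of the other variables. If r is false, the antecedent cannot hold. Either way r holds.

Not equivalent: only (⇒) holds.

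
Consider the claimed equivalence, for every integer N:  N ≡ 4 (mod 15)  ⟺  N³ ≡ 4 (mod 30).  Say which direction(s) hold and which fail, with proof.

(⇒) This fails: take N = 19. Then 19 ≡ 4 (mod 15), but 19³ = 6859 ≡ 19 (mod 30), not 4.

(⇐) Conversely, the residues r modulo 30 with r³ ≡ 4 (mod 30) are exactly {4}, and each is ≡ 4 (mod 15).

(⇒) fails; (⇐) holds.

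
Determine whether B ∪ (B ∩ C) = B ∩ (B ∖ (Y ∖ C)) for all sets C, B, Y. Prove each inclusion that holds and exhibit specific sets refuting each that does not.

The sets are not equal: only the reverse inclusion holds.

(⟹) This inclusion fails. Take C = ∅, B = {1}, Y = {1}; then 1 ∈ B ∪ (B ∩ C) but 1 ∉ B ∩ (B ∖ (Y ∖ C)).

(⟸) Let x ∈ B ∩ (B ∖ (Y ∖ C)). Then either x ∈ B and x ∉ C, Y; or x ∈ C ∩ B and x ∉ Y; or x ∈ C ∩ B ∩ Y. In each case x ∈ B ∪ (B ∩ C), so B ∩ (B ∖ (Y ∖ C)) ⊆ B ∪ (B ∩ C).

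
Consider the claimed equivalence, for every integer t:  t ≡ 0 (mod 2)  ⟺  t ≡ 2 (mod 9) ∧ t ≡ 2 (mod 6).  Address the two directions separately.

Not equivalent: only (⇐) holds.

[⇒] This fails: t = 0 gives 0 ≡ 0 (mod 2) but 0 ≡ 0 (mod 9), so the conjunction on the right does not hold.

[⇐] Conversely, if t ≡ 2 (mod 9) and t ≡ 2 (mod 6), then by the Chinese remainder theorem t ≡ 2 (mod 18). Since 2 ≡ 0 (mod 2) and 2 ∣ 18, we get t ≡ 0 (mod 2).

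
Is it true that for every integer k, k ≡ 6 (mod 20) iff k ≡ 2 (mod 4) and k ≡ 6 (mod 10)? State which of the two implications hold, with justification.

(⇒) Suppose k ≡ 6 (mod 20); write k = 20j + 6. Since 4 ∣ 20, reducing mod 4 gives k ≡ 6 ≡ 2 (mod 4); since 10 ∣ 20, reducing mod 10 gives k ≡ 6 (mod 10).

(⇐) Conversely, if k ≡ 2 (mod 4) and k ≡ 6 (mod 10), then by the Chinese remainder theorem k ≡ 6 (mod 20). This is exactly k ≡ 6 (mod 20).

Both implications hold.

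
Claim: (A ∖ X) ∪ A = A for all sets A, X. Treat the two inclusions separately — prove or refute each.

(⊆) Let x ∈ (A ∖ X) ∪ A. Then either x ∈ A and x ∉ X; or x ∈ A ∩ X. In each case x ∈ A, so (A ∖ X) ∪ A ⊆ A.

(⊇) Let x ∈ A. Then either x ∈ A and x ∉ X; or x ∈ A ∩ X. In each case x ∈ (A ∖ X) ∪ A, so A ⊆ (A ∖ X) ∪ A.

Both inclusions hold.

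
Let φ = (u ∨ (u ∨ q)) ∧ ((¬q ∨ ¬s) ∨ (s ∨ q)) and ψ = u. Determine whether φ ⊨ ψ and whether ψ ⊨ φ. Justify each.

Only the reverse direction holds.

(⇐) Assume the antecedent. If s is true, the antecedent forces (s = T, u = T, q = F) or (s = T, u = T, q = T), and the consequent holds there. If s is false, the antecedent forces (s = F, u = T, q = F) or (s = F, u = T, q = T), and the consequent holds there. Either way the consequent holds.

(⇒) This fails. Under s = F, u = F, q = T, the left side is true but the right side is false.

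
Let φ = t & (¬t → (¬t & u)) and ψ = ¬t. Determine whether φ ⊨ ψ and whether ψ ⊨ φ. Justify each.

Neither implication holds.

[⇒] This fails. Under u = F, t = T, the left side is true but the right side is false.

[⇐] This fails. Under u = F, t = F, the left side is false but the right side is true.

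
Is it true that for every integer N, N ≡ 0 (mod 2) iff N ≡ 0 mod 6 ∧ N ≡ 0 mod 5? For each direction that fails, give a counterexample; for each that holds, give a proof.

(⟹) This fails: N = 2 gives 2 ≡ 0 (mod 2) but 2 ≡ 2 (mod 6), so the conjunction on the right does not hold.

(⟸) Conversely, if N ≡ 0 (mod 6) and N ≡ 0 (mod 5), then by the Chinese remainder theorem N ≡ 0 (mod 30). Since 0 ≡ 0 (mod 2) and 2 ∣ 30, we get N ≡ 0 (mod 2).

Only the converse holds.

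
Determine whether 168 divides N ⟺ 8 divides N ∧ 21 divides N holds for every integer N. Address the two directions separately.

(⟹) If 168 ∣ N, write N = 168q. Since 168 = 21·8, N = 8·(21q), so 8 ∣ N; and since 168 = 8·21, N = 21·(8q), so 21 ∣ N.

(⟸) Suppose 8 ∣ N and 21 ∣ N. Any common multiple of 8 and 21 is a multiple of their lcm; here gcd(8, 21) = 1, so lcm(8, 21) = 8·21 = 168, so 168 ∣ N.

Equivalent; both directions hold.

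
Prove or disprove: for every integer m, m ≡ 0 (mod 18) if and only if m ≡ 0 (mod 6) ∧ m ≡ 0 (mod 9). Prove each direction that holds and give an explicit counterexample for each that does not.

[⇐] If m ≡ 0 (mod 6) and m ≡ 0 (mod 9), then by the Chinese remainder theorem m ≡ 0 (mod 18). This is exactly m ≡ 0 (mod 18).

[⇒] Suppose m ≡ 0 (mod 18); write m = 18j + 0. Since 6 ∣ 18, reducing mod 6 gives m ≡ 0 (mod 6); since 9 ∣ 18, reducing mod 9 gives m ≡ 0 (mod 9).

Both implications hold.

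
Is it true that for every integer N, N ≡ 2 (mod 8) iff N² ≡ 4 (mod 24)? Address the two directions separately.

Neither direction holds.

(⇒) This fails: take N = 18. Then 18 ≡ 2 (mod 8), but 18² = 324 ≡ 12 (mod 24), not 4.

(⇐) This fails: take N = 14. Then 14² = 196 ≡ 4 (mod 24), yet 14 ≡ 6 (mod 8), not 2.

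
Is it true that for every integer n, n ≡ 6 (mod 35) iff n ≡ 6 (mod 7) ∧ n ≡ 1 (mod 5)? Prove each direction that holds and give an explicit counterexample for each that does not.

Both implications hold.

Forward direction. Suppose n ≡ 6 (mod 35); write n = 35j + 6. Since 7 ∣ 35, reducing mod 7 gives n ≡ 6 (mod 7); since 5 ∣ 35, reducing mod 5 gives n ≡ 6 ≡ 1 (mod 5).

Converse. If n ≡ 6 (mod 7) and n ≡ 1 (mod 5), then by the Chinese remainder theorem n ≡ 6 (mod 35). This is exactly n ≡ 6 (mod 35).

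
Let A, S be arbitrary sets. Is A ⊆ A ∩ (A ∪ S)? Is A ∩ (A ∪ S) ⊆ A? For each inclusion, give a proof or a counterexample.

(⟹) Let x ∈ A. Then either x ∈ A and x ∉ S; or x ∈ A ∩ S. In each case x ∈ A ∩ (A ∪ S), so A ⊆ A ∩ (A ∪ S).

(⟸) Let x ∈ A ∩ (A ∪ S). Then either x ∈ A and x ∉ S; or x ∈ A ∩ S. In each case x ∈ A, so A ∩ (A ∪ S) ⊆ A.

Both inclusions hold; the sets are equal.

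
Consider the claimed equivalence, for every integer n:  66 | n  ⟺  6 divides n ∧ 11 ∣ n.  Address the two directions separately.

[⇐] Suppose 6 ∣ n and 11 ∣ n. Any common multiple of 6 and 11 is a multiple of their lcm; here gcd(6, 11) = 1, so lcm(6, 11) = 6·11 = 66, so 66 ∣ n.

[⇒] If 66 ∣ n, write n = 66q. Since 66 = 11·6, n = 6·(11q), so 6 ∣ n; and since 66 = 6·11, n = 11·(6q), so 11 ∣ n.

Equivalent; both directions hold.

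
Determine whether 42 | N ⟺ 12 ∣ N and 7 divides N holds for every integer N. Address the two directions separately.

The forward direction fails; the converse holds.

(⇐) Suppose 12 ∣ N and 7 ∣ N. Any common multiple of 12 and 7 is a multiple of their lcm; here gcd(12, 7) = 1, so lcm(12, 7) = 12·7 = 84, so 84 ∣ N. Since 42 ∣ 84, it follows that 42 ∣ N.

(⇒) This fails: take N = 42. Certainly 42 ∣ 42, but 12 ∤ 42.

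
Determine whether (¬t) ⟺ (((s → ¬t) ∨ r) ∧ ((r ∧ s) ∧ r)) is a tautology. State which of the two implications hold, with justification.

Neither implication holds.

Forward direction. This fails. Under t = F, s = F, r = F, the left side is true but the right side is false.

Converse. This fails. Under t = T, s = T, r = T, the left side is false but the right side is true.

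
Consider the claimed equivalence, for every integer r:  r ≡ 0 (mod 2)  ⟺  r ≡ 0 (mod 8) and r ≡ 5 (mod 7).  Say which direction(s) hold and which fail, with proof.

(→) This fails: r = 0 gives 0 ≡ 0 (mod 2) but 0 ≡ 0 (mod 7), so the conjunction on the right does not hold.

(←) Conversely, if r ≡ 0 (mod 8) and r ≡ 5 (mod 7), then by the Chinese remainder theorem r ≡ 40 (mod 56). Since 40 ≡ 0 (mod 2) and 2 ∣ 56, we get r ≡ 0 (mod 2).

Only the converse holds.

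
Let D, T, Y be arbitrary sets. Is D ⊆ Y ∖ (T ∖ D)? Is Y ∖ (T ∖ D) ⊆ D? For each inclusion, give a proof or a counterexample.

(⊆) fails and (⊇) fails.

(⊆) This inclusion fails. Take D = {1}, T = ∅, Y = ∅; then 1 ∈ D but 1 ∉ Y ∖ (T ∖ D).

(⊇) This inclusion fails. Take D = ∅, T = ∅, Y = {1}; then 1 ∈ Y ∖ (T ∖ D) but 1 ∉ D.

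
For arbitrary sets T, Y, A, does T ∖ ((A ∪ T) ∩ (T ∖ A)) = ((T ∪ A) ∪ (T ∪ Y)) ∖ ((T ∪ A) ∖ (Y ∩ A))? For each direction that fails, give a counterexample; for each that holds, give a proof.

(⊆) This inclusion fails. Take T = {1}, Y = ∅, A = {1}; then 1 ∈ T ∖ ((A ∪ T) ∩ (T ∖ A)) but 1 ∉ ((T ∪ A) ∪ (T ∪ Y)) ∖ ((T ∪ A) ∖ (Y ∩ A)).

(⊇) This inclusion fails. Take T = ∅, Y = {1}, A = ∅; then 1 ∈ ((T ∪ A) ∪ (T ∪ Y)) ∖ ((T ∪ A) ∖ (Y ∩ A)) but 1 ∉ T ∖ ((A ∪ T) ∩ (T ∖ A)).

(⊆) fails and (⊇) fails.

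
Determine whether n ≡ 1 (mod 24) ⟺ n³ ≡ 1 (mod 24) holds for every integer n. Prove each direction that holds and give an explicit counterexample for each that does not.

Equivalent; both directions hold.

[⇒] Suppose n ≡ 1 (mod 24). Write n = 24j + 1. Then (24j + 1)³ = 13824j³ + 1728j² + 72j + 1 = 24(576j³ + 72j² + 3j) + 1, so n³ ≡ 1 (mod 24).

[⇐] Conversely, suppose n³ ≡ 1 (mod 24). The only residue r in {0, …, 23} with r³ ≡ 1 (mod 24) is r = 1, so n ≡ 1 (mod 24).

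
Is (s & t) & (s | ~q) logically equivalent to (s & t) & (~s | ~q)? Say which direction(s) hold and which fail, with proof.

[⇒] This fails. Under t = T, q = T, s = T, the left side is true but the right side is false.

[⇐] Assume the antecedent. If t is true, the antecedent forces (t = T, q = F, s = T), and (s & t) & (s | ~q) holds there. If t is false, the antecedent cannot hold. Either way (s & t) & (s | ~q) holds.

Not equivalent: only (⇐) holds.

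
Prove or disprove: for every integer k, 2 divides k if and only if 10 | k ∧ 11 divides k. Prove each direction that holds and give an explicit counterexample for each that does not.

Only the converse holds.

[⇒] This fails: take k = 2. Certainly 2 ∣ 2, but 10 ∤ 2.

[⇐] Suppose 10 ∣ k and 11 ∣ k. Any common multiple of 10 and 11 is a multiple of their lcm; here gcd(10, 11) = 1, so lcm(10, 11) = 10·11 = 110, so 110 ∣ k. Since 2 ∣ 110, it follows that 2 ∣ k.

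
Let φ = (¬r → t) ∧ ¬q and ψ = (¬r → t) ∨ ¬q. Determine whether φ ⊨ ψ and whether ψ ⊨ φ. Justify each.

Only the forward implication holds.

(→) Assume the antecedent. If t is true, (¬r → t) ∨ ¬q reduces to true regardless of the other variables. If t is false, the antecedent forces (t = F, r = T, q = F), and (¬r → t) ∨ ¬q holds there. Either way (¬r → t) ∨ ¬q holds.

(←) This fails. Under t = F, r = F, q = F, the left side is false but the right side is true.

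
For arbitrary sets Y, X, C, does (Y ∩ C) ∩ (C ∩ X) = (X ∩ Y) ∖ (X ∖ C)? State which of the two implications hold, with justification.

(⟹) Let x ∈ (Y ∩ C) ∩ (C ∩ X). Then x ∈ Y ∩ X ∩ C, from which x ∈ (X ∩ Y) ∖ (X ∖ C).

(⟸) Let x ∈ (X ∩ Y) ∖ (X ∖ C). Then x ∈ Y ∩ X ∩ C, from which x ∈ (Y ∩ C) ∩ (C ∩ X).

Both inclusions hold.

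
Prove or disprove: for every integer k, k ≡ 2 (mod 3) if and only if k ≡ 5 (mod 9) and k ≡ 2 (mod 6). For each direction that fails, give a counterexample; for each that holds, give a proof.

(⇒) This fails: k = 2 gives 2 ≡ 2 (mod 3) but 2 ≡ 2 (mod 9), so the conjunction on the right does not hold.

(⇐) Conversely, if k ≡ 5 (mod 9) and k ≡ 2 (mod 6), then by the Chinese remainder theorem k ≡ 14 (mod 18). Since 14 ≡ 2 (mod 3) and 3 ∣ 18, we get k ≡ 2 (mod 3).

The forward direction fails; the converse holds.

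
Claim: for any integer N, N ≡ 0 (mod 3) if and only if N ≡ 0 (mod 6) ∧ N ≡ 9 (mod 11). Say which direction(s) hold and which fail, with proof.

(→) This fails: N = 0 gives 0 ≡ 0 (mod 3) but 0 ≡ 0 (mod 11), so the conjunction on the right does not hold.

(←) Conversely, if N ≡ 0 (mod 6) and N ≡ 9 (mod 11), then by the Chinese remainder theorem N ≡ 42 (mod 66). Since 42 ≡ 0 (mod 3) and 3 ∣ 66, we get N ≡ 0 (mod 3).

Only the converse holds.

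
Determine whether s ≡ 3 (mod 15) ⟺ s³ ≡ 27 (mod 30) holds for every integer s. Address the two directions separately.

Only the converse holds.

(⟹) This fails: take s = 18. Then 18 ≡ 3 (mod 15), but 18³ = 5832 ≡ 12 (mod 30), not 27.

(⟸) Conversely, the residues r modulo 30 with r³ ≡ 27 (mod 30) are exactly {3}, and each is ≡ 3 (mod 15).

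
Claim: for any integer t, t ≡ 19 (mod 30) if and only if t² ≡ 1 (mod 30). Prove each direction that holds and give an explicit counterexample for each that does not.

(⟸) This fails: take t = 1. Then 1² = 1 ≡ 1 (mod 30), yet 1 ≡ 1 (mod 30), not 19.

(⟹) Suppose t ≡ 19 (mod 30). Write t = 30j + 19. Then (30j + 19)² = 900j² + 1140j + 361 = 30(30j² + 38j + 12) + 1, so t² ≡ 1 (mod 30).

Not equivalent: only (⇒) holds.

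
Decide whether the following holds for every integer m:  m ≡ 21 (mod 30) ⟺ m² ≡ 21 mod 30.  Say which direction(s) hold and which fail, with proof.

(⇐) This fails: take m = 9. Then 9² = 81 ≡ 21 (mod 30), yet 9 ≡ 9 (mod 30), not 21.

(⇒) Suppose m ≡ 21 (mod 30). Write m = 30j + 21. Then (30j + 21)² = 900j² + 1260j + 441 = 30(30j² + 42j + 14) + 21, so m² ≡ 21 (mod 30).

Only the forward direction holds.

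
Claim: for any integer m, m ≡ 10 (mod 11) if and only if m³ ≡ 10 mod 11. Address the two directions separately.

Both directions hold.

[⇐] Suppose m³ ≡ 10 (mod 11). The only residue r in {0, …, 10} with r³ ≡ 10 (mod 11) is r = 10, so m ≡ 10 (mod 11).

[⇒] Suppose m ≡ 10 (mod 11). Write m = 11j + 10. Then (11j + 10)³ = 1331j³ + 3630j² + 3300j + 1000 = 11(121j³ + 330j² + 300j + 90) + 10, so m³ ≡ 10 (mod 11).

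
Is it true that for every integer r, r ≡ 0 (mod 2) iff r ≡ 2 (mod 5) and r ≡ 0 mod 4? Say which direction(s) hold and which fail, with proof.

Not equivalent: only (⇐) holds.

(⇒) This fails: r = 0 gives 0 ≡ 0 (mod 2) but 0 ≡ 0 (mod 5), so the conjunction on the right does not hold.

(⇐) Conversely, if r ≡ 2 (mod 5) and r ≡ 0 (mod 4), then by the Chinese remainder theorem r ≡ 12 (mod 20). Since 12 ≡ 0 (mod 2) and 2 ∣ 20, we get r ≡ 0 (mod 2).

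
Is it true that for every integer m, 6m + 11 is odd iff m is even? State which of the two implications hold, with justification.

(⟹) This fails: take m = 5. Then 6m + 11 = 41, which is odd, yet m = 5 is odd, not even.

(⟸) Suppose m is even. Since 6 is even, 6m is even for every m, so 6m + 11 has the same parity as 11, which is odd. Hence 6m + 11 is odd.

Only the reverse direction holds.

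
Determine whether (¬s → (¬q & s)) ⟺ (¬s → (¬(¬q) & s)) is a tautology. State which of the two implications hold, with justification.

(⟹) Assume the antecedent. If s is true, ¬s → (¬(¬q) & s) reduces to true regardless of the other variables. If s is false, the antecedent cannot hold. Either way ¬s → (¬(¬q) & s) holds.

(⟸) Assume the antecedent. If s is true, ¬s → (¬q & s) reduces to true regardless of the other variables. If s is false, the antecedent cannot hold. Either way ¬s → (¬q & s) holds.

Both implications hold.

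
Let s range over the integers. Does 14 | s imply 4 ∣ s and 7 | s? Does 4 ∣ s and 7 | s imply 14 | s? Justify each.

Only the reverse direction holds.

(⟹) This fails: take s = 14. Certainly 14 ∣ 14, but 4 ∤ 14.

(⟸) Suppose 4 ∣ s and 7 ∣ s. Any common multiple of 4 and 7 is a multiple of their lcm; here gcd(4, 7) = 1, so lcm(4, 7) = 4·7 = 28, so 28 ∣ s. Since 14 ∣ 28, it follows that 14 ∣ s.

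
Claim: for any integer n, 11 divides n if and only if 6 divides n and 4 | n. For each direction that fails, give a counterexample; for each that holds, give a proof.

Neither implication holds.

[⇒] This fails: take n = 11. Certainly 11 ∣ 11, but 6 ∤ 11.

[⇐] This fails: take n = 12. Both 6 ∣ 12 and 4 ∣ 12, yet 12 is not a multiple of 11 (since 12 = 1·11 + 1), so 11 ∤ 12.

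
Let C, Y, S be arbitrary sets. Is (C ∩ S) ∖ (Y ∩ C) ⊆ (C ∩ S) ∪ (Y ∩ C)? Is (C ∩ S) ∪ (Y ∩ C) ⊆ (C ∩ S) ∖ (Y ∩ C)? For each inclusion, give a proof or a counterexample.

(⟸) This inclusion fails. Take C = {1}, Y = {1}, S = ∅; then 1 ∈ (C ∩ S) ∪ (Y ∩ C) but 1 ∉ (C ∩ S) ∖ (Y ∩ C).

(⟹) Let x ∈ (C ∩ S) ∖ (Y ∩ C). Then x ∈ C ∩ S and x ∉ Y, from which x ∈ (C ∩ S) ∪ (Y ∩ C).

Only the forward inclusion holds.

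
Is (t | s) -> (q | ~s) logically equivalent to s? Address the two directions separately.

(⇒) fails and (⇐) fails.

(⟹) This fails. Under t = F, s = F, q = F, the left side is true but the right side is false.

(⟸) This fails. Under t = F, s = T, q = F, the left side is false but the right side is true.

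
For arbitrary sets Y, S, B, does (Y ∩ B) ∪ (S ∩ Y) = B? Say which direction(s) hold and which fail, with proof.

Neither inclusion holds.

(⟹) This inclusion fails. Take Y = {1}, S = {1}, B = ∅; then 1 ∈ (Y ∩ B) ∪ (S ∩ Y) but 1 ∉ B.

(⟸) This inclusion fails. Take Y = ∅, S = ∅, B = {1}; then 1 ∈ B but 1 ∉ (Y ∩ B) ∪ (S ∩ Y).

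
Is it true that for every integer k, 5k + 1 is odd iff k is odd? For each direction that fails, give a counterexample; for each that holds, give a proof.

Neither direction holds.

(⇒) This fails: k = 6 gives 5k + 1 = 31, which is odd, but 6 is even, not odd.

(⇐) This also fails: k = 1 is odd, but 5k + 1 = 6 is even, not odd.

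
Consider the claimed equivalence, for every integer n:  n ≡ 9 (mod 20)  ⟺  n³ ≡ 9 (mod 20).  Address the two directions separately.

Both directions hold; the statement is true.

(⟸) Suppose n³ ≡ 9 (mod 20). The only residue r in {0, …, 19} with r³ ≡ 9 (mod 20) is r = 9, so n ≡ 9 (mod 20).

(⟹) Suppose n ≡ 9 (mod 20). Write n = 20j + 9. Then (20j + 9)³ = 8000j³ + 10800j² + 4860j + 729 = 20(400j³ + 540j² + 243j + 36) + 9, so n³ ≡ 9 (mod 20).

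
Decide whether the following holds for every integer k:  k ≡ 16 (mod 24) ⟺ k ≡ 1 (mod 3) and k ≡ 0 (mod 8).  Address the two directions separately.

The biconditional holds.

[⇐] If k ≡ 1 (mod 3) and k ≡ 0 (mod 8), then by the Chinese remainder theorem k ≡ 16 (mod 24). This is exactly k ≡ 16 (mod 24).

[⇒] Suppose k ≡ 16 (mod 24); write k = 24j + 16. Since 3 ∣ 24, reducing mod 3 gives k ≡ 16 ≡ 1 (mod 3); since 8 ∣ 24, reducing mod 8 gives k ≡ 16 ≡ 0 (mod 8).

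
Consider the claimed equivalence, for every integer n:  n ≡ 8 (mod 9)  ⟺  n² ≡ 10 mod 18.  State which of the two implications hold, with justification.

(⟹) This fails: take n = 17. Then 17 ≡ 8 (mod 9), but 17² = 289 ≡ 1 (mod 18), not 10.

(⟸) This fails: take n = 10. Then 10² = 100 ≡ 10 (mod 18), yet 10 ≡ 1 (mod 9), not 8.

Neither implication holds.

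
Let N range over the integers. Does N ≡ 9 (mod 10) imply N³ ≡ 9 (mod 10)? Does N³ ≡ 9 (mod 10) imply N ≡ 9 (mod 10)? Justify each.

(⟸) For the converse, argue contrapositively. If N ≢ 9 (mod 10), then N is congruent to one of 0, 1, 2, 3, 4, 5, 6, 7, 8 modulo 10, and these give N³ ≡ 0, 1, 8, 7, 4, 5, 6, 3, 2 respectively — never 9.

(⟹) Suppose N ≡ 9 (mod 10). Write N = 10j + 9. Then (10j + 9)³ = 1000j³ + 2700j² + 2430j + 729 = 10(100j³ + 270j² + 243j + 72) + 9, so N³ ≡ 9 (mod 10).

Both directions hold; the statement is true.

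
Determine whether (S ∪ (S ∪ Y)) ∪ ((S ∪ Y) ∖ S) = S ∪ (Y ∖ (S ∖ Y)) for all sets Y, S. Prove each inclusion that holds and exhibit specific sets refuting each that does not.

Both inclusions hold.

(⟹) Let x ∈ (S ∪ (S ∪ Y)) ∪ ((S ∪ Y) ∖ S). Then either x ∈ Y and x ∉ S; or x ∈ S and x ∉ Y; or x ∈ Y ∩ S. In each case x ∈ S ∪ (Y ∖ (S ∖ Y)), so (S ∪ (S ∪ Y)) ∪ ((S ∪ Y) ∖ S) ⊆ S ∪ (Y ∖ (S ∖ Y)).

(⟸) Let x ∈ S ∪ (Y ∖ (S ∖ Y)). Then either x ∈ Y and x ∉ S; or x ∈ S and x ∉ Y; or x ∈ Y ∩ S. In each case x ∈ (S ∪ (S ∪ Y)) ∪ ((S ∪ Y) ∖ S), so S ∪ (Y ∖ (S ∖ Y)) ⊆ (S ∪ (S ∪ Y)) ∪ ((S ∪ Y) ∖ S).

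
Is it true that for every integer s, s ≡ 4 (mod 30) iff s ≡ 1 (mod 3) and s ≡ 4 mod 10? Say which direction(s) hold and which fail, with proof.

Both directions hold.

(⇒) Suppose s ≡ 4 (mod 30); write s = 30j + 4. Since 3 ∣ 30, reducing mod 3 gives s ≡ 4 ≡ 1 (mod 3); since 10 ∣ 30, reducing mod 10 gives s ≡ 4 (mod 10).

(⇐) Conversely, if s ≡ 1 (mod 3) and s ≡ 4 (mod 10), then by the Chinese remainder theorem s ≡ 4 (mod 30). This is exactly s ≡ 4 (mod 30).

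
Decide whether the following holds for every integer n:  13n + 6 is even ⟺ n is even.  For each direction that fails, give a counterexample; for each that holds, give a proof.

The biconditional holds.

Converse. Suppose n is even; write n = 2j. Then 13n + 6 = 13·(2j) + 6 = 2·13j + 6, which is even.

Forward direction. Suppose 13n + 6 is even. Since 13 is odd, 13n and n have the same parity, so 13n + 6 ≡ n + 6 (mod 2). As 6 is even, 13n + 6 is even exactly when n is even. Thus n is even.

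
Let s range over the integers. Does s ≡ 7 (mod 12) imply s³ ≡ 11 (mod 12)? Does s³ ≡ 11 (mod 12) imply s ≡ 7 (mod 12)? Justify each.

[⇒] This fails: take s = 7. Then 7 ≡ 7 (mod 12), but 7³ = 343 ≡ 7 (mod 12), not 11.

[⇐] This fails: take s = 11. Then 11³ = 1331 ≡ 11 (mod 12), yet 11 ≡ 11 (mod 12), not 7.

Neither direction holds.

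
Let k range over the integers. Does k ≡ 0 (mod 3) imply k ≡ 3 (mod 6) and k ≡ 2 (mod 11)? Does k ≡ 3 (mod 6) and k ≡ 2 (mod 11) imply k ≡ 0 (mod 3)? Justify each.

Only the reverse direction holds.

[⇒] This fails: k = 0 gives 0 ≡ 0 (mod 3) but 0 ≡ 0 (mod 6), so the conjunction on the right does not hold.

[⇐] Conversely, if k ≡ 3 (mod 6) and k ≡ 2 (mod 11), then by the Chinese remainder theorem k ≡ 57 (mod 66). Since 57 ≡ 0 (mod 3) and 3 ∣ 66, we get k ≡ 0 (mod 3).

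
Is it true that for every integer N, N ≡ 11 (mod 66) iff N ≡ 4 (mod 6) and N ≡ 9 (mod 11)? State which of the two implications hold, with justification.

Neither implication holds.

Forward direction. This fails: N = 11 gives 11 ≡ 11 (mod 66) but 11 ≡ 5 (mod 6), so the conjunction on the right does not hold.

Converse. This fails: N = 64 satisfies both congruences on the right (64 ≡ 4 mod 6 and 64 ≡ 9 mod 11) yet 64 ≡ 64 (mod 66), not 11.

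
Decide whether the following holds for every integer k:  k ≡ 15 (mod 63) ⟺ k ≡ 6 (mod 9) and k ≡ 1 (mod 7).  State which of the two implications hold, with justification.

Both directions hold.

(→) Suppose k ≡ 15 (mod 63); write k = 63j + 15. Since 9 ∣ 63, reducing mod 9 gives k ≡ 15 ≡ 6 (mod 9); since 7 ∣ 63, reducing mod 7 gives k ≡ 15 ≡ 1 (mod 7).

(←) Conversely, if k ≡ 6 (mod 9) and k ≡ 1 (mod 7), then by the Chinese remainder theorem k ≡ 15 (mod 63). This is exactly k ≡ 15 (mod 63).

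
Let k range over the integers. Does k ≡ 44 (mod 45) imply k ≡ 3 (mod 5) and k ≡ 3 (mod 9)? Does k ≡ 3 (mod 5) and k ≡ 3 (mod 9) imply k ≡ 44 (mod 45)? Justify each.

Neither direction holds.

(⟹) This fails: k = 44 gives 44 ≡ 44 (mod 45) but 44 ≡ 4 (mod 5), so the conjunction on the right does not hold.

(⟸) This fails: k = 3 satisfies both congruences on the right (3 ≡ 3 mod 5 and 3 ≡ 3 mod 9) yet 3 ≡ 3 (mod 45), not 44.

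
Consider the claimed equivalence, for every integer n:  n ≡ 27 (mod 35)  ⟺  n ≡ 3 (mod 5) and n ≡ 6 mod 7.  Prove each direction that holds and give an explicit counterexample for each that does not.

Forward direction. This fails: n = 27 gives 27 ≡ 27 (mod 35) but 27 ≡ 2 (mod 5), so the conjunction on the right does not hold.

Converse. This fails: n = 13 satisfies both congruences on the right (13 ≡ 3 mod 5 and 13 ≡ 6 mod 7) yet 13 ≡ 13 (mod 35), not 27.

Neither implication holds.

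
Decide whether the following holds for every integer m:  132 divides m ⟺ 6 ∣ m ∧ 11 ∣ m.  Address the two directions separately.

(⇒) If 132 ∣ m, write m = 132q. Since 132 = 22·6, m = 6·(22q), so 6 ∣ m; and since 132 = 12·11, m = 11·(12q), so 11 ∣ m.

(⇐) This fails: take m = 66. Both 6 ∣ 66 and 11 ∣ 66, yet 66 is not a multiple of 132 (since 66 = 0·132 + 66), so 132 ∤ 66.

Not equivalent: only (⇒) holds.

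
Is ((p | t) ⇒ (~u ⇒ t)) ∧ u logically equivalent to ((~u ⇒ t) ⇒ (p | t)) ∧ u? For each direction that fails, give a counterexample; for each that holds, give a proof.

[⇒] This fails. Under t = F, p = F, u = T, the left side is true but the right side is false.

[⇐] Assume the antecedent. If t is true, the antecedent forces (t = T, p = F, u = T) or (t = T, p = T, u = T), and ((p | t) ⇒ (~u ⇒ t)) ∧ u holds there. If t is false, the antecedent forces (t = F, p = T, u = T), and ((p | t) ⇒ (~u ⇒ t)) ∧ u holds there. Either way ((p | t) ⇒ (~u ⇒ t)) ∧ u holds.

Only the converse holds.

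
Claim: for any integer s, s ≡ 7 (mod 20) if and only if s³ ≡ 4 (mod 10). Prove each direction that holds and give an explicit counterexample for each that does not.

Forward direction. This fails: take s = 7. Then 7 ≡ 7 (mod 20), but 7³ = 343 ≡ 3 (mod 10), not 4.

Converse. This fails: take s = 4. Then 4³ = 64 ≡ 4 (mod 10), yet 4 ≡ 4 (mod 20), not 7.

Both directions fail.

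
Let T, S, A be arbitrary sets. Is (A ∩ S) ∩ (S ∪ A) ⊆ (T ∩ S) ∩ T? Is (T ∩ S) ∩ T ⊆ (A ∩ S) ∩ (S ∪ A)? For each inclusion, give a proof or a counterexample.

Forward inclusion. This inclusion fails. Take T = ∅, S = {1}, A = {1}; then 1 ∈ (A ∩ S) ∩ (S ∪ A) but 1 ∉ (T ∩ S) ∩ T.

Reverse inclusion. This inclusion fails. Take T = {1}, S = {1}, A = ∅; then 1 ∈ (T ∩ S) ∩ T but 1 ∉ (A ∩ S) ∩ (S ∪ A).

(⊆) fails and (⊇) fails.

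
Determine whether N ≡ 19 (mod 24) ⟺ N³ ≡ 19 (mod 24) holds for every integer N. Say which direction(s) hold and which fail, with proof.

(⟹) Suppose N ≡ 19 (mod 24). Write N = 24j + 19. Then (24j + 19)³ = 13824j³ + 32832j² + 25992j + 6859 = 24(576j³ + 1368j² + 1083j + 285) + 19, so N³ ≡ 19 (mod 24).

(⟸) Conversely, suppose N³ ≡ 19 (mod 24). The only residue r in {0, …, 23} with r³ ≡ 19 (mod 24) is r = 19, so N ≡ 19 (mod 24).

Both directions hold.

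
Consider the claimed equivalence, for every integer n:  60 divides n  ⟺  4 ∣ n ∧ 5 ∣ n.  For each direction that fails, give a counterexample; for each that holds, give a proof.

(⇒) If 60 ∣ n, write n = 60q. Since 60 = 15·4, n = 4·(15q), so 4 ∣ n; and since 60 = 12·5, n = 5·(12q), so 5 ∣ n.

(⇐) This fails: take n = 20. Both 4 ∣ 20 and 5 ∣ 20, yet 20 is not a multiple of 60 (since 20 = 0·60 + 20), so 60 ∤ 20.

Only the forward implication holds.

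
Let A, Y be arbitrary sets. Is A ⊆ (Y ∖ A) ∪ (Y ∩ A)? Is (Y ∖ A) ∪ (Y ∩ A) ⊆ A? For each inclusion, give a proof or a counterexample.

Neither inclusion holds.

(⊆) This inclusion fails. Take A = {1}, Y = ∅; then 1 ∈ A but 1 ∉ (Y ∖ A) ∪ (Y ∩ A).

(⊇) This inclusion fails. Take A = ∅, Y = {1}; then 1 ∈ (Y ∖ A) ∪ (Y ∩ A) but 1 ∉ A.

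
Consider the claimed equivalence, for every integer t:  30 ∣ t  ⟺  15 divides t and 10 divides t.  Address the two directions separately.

Both directions hold.

(←) Suppose 15 ∣ t and 10 ∣ t. Any common multiple of 15 and 10 is a multiple of their lcm; here lcm(15, 10) = 15·10/gcd(15, 10) = 150/5 = 30, so 30 ∣ t.

(→) If 30 ∣ t, write t = 30q. Since 30 = 2·15, t = 15·(2q), so 15 ∣ t; and since 30 = 3·10, t = 10·(3q), so 10 ∣ t.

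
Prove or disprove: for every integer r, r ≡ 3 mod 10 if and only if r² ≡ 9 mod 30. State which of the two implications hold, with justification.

Both directions fail.

[⇒] This fails: take r = 13. Then 13 ≡ 3 (mod 10), but 13² = 169 ≡ 19 (mod 30), not 9.

[⇐] This fails: take r = 27. Then 27² = 729 ≡ 9 (mod 30), yet 27 ≡ 7 (mod 10), not 3.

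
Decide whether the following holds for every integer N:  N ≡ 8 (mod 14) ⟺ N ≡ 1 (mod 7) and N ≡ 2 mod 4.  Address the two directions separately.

Forward direction. This fails: N = 8 gives 8 ≡ 8 (mod 14) but 8 ≡ 0 (mod 4), so the conjunction on the right does not hold.

Converse. If N ≡ 1 (mod 7) and N ≡ 2 (mod 4), then by the Chinese remainder theorem N ≡ 22 (mod 28). Since 22 ≡ 8 (mod 14) and 14 ∣ 28, we get N ≡ 8 (mod 14).

The forward direction fails; the converse holds.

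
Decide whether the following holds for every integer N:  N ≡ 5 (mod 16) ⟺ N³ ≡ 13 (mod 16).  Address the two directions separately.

Both directions hold; the statement is true.

(⇐) Suppose N³ ≡ 13 (mod 16). The only residue r in {0, …, 15} with r³ ≡ 13 (mod 16) is r = 5, so N ≡ 5 (mod 16).

(⇒) Suppose N ≡ 5 (mod 16). Write N = 16j + 5. Then (16j + 5)³ = 4096j³ + 3840j² + 1200j + 125 = 16(256j³ + 240j² + 75j + 7) + 13, so N³ ≡ 13 (mod 16).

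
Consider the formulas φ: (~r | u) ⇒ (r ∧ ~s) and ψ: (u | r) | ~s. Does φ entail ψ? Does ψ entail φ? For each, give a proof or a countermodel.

(→) Assume the antecedent. If s is true, the antecedent forces (s = T, u = F, r = T), and (u | r) | ~s holds there. If s is false, (u | r) | ~s reduces to true regardless of the other variables. Either way (u | r) | ~s holds.

(←) This fails. Under s = F, u = F, r = F, the left side is false but the right side is true.

Only the forward implication holds.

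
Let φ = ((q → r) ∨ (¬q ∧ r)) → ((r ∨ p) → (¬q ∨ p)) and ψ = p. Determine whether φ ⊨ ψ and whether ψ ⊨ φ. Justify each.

(⟹) This fails. Under r = F, q = F, p = F, the left side is true but the right side is false.

(⟸) Assume the antecedent. If r is true, the antecedent forces (r = T, q = F, p = T) or (r = T, q = T, p = T), and the consequent holds there. If r is false, the consequent reduces to true regardless of the other variables. Either way the consequent holds.

(⇒) fails; (⇐) holds.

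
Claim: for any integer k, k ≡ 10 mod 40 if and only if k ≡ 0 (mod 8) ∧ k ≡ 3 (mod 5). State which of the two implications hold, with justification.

(→) This fails: k = 10 gives 10 ≡ 10 (mod 40) but 10 ≡ 2 (mod 8), so the conjunction on the right does not hold.

(←) This fails: k = 8 satisfies both congruences on the right (8 ≡ 0 mod 8 and 8 ≡ 3 mod 5) yet 8 ≡ 8 (mod 40), not 10.

Neither direction holds.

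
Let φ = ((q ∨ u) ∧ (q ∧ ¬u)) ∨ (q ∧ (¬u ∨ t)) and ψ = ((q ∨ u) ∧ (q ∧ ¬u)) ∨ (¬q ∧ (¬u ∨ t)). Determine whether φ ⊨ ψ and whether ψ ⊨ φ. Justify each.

(⟹) This fails. Under t = T, q = T, u = T, the left side is true but the right side is false.

(⟸) This fails. Under t = F, q = F, u = F, the left side is false but the right side is true.

Neither direction holds.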